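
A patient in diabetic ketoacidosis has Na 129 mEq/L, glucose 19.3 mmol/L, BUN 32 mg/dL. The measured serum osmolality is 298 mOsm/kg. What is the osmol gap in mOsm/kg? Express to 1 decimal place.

9.3 mOsm/kg

Calculated osmolality = 2·Na + glucose + BUN/2.8
= 2·129 + 19.3 + 32/2.8
= 258 + 19.30 + 11.43
= 288.73 mOsm/kg ≈ 288.7 mOsm/kg
Osmolar gap = measured − calculated = 298 − 288.7 = 9.3 mOsm/kg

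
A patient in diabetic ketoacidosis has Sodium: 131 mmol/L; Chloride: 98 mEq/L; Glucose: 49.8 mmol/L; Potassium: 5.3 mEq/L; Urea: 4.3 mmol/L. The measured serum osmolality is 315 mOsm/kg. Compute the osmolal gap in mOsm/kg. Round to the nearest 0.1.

Calculated osmolality = 2·Na + glucose + urea
= 2·131 + 49.8 + 4.3
= 262 + 49.80 + 4.30
= 316.1 mOsm/kg ≈ 316.1 mOsm/kg
Osmolar gap = measured − calculated = 315 − 316.1 = -1.1 mOsm/kg

-1.1 mOsm/kg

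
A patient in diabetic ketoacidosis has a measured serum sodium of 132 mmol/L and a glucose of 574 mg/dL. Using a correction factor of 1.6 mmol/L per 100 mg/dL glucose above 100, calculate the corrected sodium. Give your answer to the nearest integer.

Corrected Na = measured Na + 1.6 · (glucose − 100)/100
= 132 + 1.6 · (574 − 100)/100
= 132 + 7.6
= 139.6 mmol/L

140 mmol/L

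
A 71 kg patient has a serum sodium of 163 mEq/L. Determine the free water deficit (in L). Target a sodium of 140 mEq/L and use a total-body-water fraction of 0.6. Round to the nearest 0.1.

TBW = 0.6 · 71 = 42.6 L
Free water deficit = TBW · (Na/140 − 1)
= 42.6 · (163/140 − 1)
= 42.6 · 0.1643
= 7 L

7.0 L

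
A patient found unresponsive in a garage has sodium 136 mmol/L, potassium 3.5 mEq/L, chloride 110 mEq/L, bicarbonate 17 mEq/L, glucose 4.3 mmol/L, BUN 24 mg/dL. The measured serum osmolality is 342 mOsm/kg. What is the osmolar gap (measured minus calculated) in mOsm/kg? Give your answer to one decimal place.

Calculated osmolality = 2·Na + glucose + BUN/2.8
= 2·136 + 4.3 + 24/2.8
= 272 + 4.30 + 8.57
= 284.87 mOsm/kg ≈ 284.9 mOsm/kg
Osmolar gap = measured − calculated = 342 − 284.9 = 57.1 mOsm/kg

57.1 mOsm/kg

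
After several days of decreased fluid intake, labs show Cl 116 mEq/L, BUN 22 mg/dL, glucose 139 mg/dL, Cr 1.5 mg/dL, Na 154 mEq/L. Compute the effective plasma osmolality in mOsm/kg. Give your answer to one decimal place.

Effective osmolality excludes urea (freely permeant across cell membranes):
2·Na + glucose/18
= 2·154 + 139/18
= 308 + 7.72
= 315.72 mOsm/kg

315.7 mOsm/kg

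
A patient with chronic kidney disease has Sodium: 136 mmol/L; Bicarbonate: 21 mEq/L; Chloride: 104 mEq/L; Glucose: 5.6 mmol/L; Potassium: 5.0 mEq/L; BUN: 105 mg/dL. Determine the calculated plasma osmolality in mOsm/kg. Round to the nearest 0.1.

315.1 mOsm/kg

Calculated osmolality = 2·Na + glucose + BUN/2.8
= 2·136 + 5.6 + 105/2.8
= 272 + 5.60 + 37.50
= 315.1 mOsm/kg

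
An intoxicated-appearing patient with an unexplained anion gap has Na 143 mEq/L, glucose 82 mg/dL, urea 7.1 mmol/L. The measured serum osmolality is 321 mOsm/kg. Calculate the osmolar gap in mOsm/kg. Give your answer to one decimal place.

Calculated osmolality = 2·Na + glucose/18 + urea
= 2·143 + 82/18 + 7.1
= 286 + 4.56 + 7.10
= 297.66 mOsm/kg ≈ 297.7 mOsm/kg
Osmolar gap = measured − calculated = 321 − 297.7 = 23.3 mOsm/kg

23.3 mOsm/kg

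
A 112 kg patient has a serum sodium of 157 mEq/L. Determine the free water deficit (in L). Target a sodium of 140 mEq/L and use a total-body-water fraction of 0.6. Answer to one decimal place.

8.2 L

TBW = 0.6 · 112 = 67.2 L
Free water deficit = TBW · (Na/140 − 1)
= 67.2 · (157/140 − 1)
= 67.2 · 0.1214
= 8.16 L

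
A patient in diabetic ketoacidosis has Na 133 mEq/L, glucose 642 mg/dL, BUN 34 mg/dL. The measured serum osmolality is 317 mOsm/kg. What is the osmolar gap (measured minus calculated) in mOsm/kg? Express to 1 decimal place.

Calculated osmolality = 2·Na + glucose/18 + BUN/2.8
= 2·133 + 642/18 + 34/2.8
= 266 + 35.67 + 12.14
= 313.81 mOsm/kg ≈ 313.8 mOsm/kg
Osmolar gap = measured − calculated = 317 − 313.8 = 3.2 mOsm/kg

3.2 mOsm/kg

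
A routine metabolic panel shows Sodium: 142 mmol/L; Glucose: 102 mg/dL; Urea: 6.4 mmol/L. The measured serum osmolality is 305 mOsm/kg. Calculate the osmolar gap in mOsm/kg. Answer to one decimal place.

Calculated osmolality = 2·Na + glucose/18 + urea
= 2·142 + 102/18 + 6.4
= 284 + 5.67 + 6.40
= 296.07 mOsm/kg ≈ 296.1 mOsm/kg
Osmolar gap = measured − calculated = 305 − 296.1 = 8.9 mOsm/kg

8.9 mOsm/kg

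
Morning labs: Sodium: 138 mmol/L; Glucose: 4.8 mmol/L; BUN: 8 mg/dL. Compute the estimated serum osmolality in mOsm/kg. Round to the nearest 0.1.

283.7 mOsm/kg

Calculated osmolality = 2·Na + glucose + BUN/2.8
= 2·138 + 4.8 + 8/2.8
= 276 + 4.80 + 2.86
= 283.66 mOsm/kg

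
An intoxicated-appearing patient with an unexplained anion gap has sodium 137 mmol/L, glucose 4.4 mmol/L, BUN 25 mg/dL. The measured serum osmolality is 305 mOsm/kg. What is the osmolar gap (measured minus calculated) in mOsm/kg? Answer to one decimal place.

17.7 mOsm/kg

Calculated osmolality = 2·Na + glucose + BUN/2.8
= 2·137 + 4.4 + 25/2.8
= 274 + 4.40 + 8.93
= 287.33 mOsm/kg ≈ 287.3 mOsm/kg
Osmolar gap = measured − calculated = 305 − 287.3 = 17.7 mOsm/kg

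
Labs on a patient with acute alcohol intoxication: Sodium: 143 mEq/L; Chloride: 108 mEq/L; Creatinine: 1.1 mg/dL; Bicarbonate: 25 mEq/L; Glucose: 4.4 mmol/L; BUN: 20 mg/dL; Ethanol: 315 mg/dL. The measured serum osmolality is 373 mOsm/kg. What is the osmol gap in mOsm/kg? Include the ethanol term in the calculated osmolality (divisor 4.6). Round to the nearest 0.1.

Calculated osmolality = 2·Na + glucose + BUN/2.8 + ethanol/4.6
= 2·143 + 4.4 + 20/2.8 + 315/4.6
= 286 + 4.40 + 7.14 + 68.48
= 366.02 mOsm/kg ≈ 366.0 mOsm/kg
Osmolar gap = measured − calculated = 373 − 366.0 = 7.0 mOsm/kg

7.0 mOsm/kg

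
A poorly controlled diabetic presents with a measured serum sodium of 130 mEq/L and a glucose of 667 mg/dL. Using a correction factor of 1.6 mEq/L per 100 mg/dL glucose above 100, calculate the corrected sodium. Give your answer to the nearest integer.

139 mEq/L

Corrected Na = measured Na + 1.6 · (glucose − 100)/100
= 130 + 1.6 · (667 − 100)/100
= 130 + 9.1
= 139.1 mEq/L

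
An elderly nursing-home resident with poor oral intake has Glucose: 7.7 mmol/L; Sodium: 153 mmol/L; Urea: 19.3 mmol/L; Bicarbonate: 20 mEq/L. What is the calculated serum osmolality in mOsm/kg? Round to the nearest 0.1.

333.0 mOsm/kg

Calculated osmolality = 2·Na + glucose + urea
= 2·153 + 7.7 + 19.3
= 306 + 7.70 + 19.30
= 333 mOsm/kg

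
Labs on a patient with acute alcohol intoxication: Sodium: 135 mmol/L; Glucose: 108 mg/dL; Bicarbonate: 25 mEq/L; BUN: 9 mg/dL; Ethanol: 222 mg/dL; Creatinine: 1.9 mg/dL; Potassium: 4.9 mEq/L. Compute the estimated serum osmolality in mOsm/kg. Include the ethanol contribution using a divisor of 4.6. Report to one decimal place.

327.5 mOsm/kg

Calculated osmolality = 2·Na + glucose/18 + BUN/2.8 + ethanol/4.6
= 2·135 + 108/18 + 9/2.8 + 222/4.6
= 270 + 6 + 3.21 + 48.26
= 327.47 mOsm/kg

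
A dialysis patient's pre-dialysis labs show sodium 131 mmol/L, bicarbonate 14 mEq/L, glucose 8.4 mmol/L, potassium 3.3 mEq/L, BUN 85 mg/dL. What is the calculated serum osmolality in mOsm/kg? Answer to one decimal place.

Calculated osmolality = 2·Na + glucose + BUN/2.8
= 2·131 + 8.4 + 85/2.8
= 262 + 8.40 + 30.36
= 300.76 mOsm/kg

300.8 mOsm/kg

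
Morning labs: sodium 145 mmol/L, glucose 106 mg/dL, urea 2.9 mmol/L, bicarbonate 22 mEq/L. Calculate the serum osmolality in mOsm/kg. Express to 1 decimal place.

Calculated osmolality = 2·Na + glucose/18 + urea
= 2·145 + 106/18 + 2.9
= 290 + 5.89 + 2.90
= 298.79 mOsm/kg

298.8 mOsm/kg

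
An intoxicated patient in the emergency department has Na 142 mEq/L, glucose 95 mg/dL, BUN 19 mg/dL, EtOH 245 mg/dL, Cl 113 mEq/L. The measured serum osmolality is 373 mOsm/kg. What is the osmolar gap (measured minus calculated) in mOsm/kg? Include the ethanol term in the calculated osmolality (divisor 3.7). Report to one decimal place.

10.7 mOsm/kg

Calculated osmolality = 2·Na + glucose/18 + BUN/2.8 + ethanol/3.7
= 2·142 + 95/18 + 19/2.8 + 245/3.7
= 284 + 5.28 + 6.79 + 66.22
= 362.29 mOsm/kg ≈ 362.3 mOsm/kg
Osmolar gap = measured − calculated = 373 − 362.3 = 10.7 mOsm/kg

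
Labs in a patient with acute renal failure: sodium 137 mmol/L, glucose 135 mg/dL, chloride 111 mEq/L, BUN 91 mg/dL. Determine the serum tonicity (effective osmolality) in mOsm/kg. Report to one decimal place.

281.5 mOsm/kg

Effective osmolality excludes urea (freely permeant across cell membranes):
2·Na + glucose/18
= 2·137 + 135/18
= 274 + 7.5
= 281.5 mOsm/kg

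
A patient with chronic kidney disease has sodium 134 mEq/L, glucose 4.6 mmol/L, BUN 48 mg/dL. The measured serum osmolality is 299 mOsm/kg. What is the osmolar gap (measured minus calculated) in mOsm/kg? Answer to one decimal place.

9.3 mOsm/kg

Calculated osmolality = 2·Na + glucose + BUN/2.8
= 2·134 + 4.6 + 48/2.8
= 268 + 4.60 + 17.14
= 289.74 mOsm/kg ≈ 289.7 mOsm/kg
Osmolar gap = measured − calculated = 299 − 289.7 = 9.3 mOsm/kg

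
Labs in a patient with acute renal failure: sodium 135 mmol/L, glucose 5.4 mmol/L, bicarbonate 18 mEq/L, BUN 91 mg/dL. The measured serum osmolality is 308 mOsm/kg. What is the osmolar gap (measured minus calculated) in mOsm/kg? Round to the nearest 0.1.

Calculated osmolality = 2·Na + glucose + BUN/2.8
= 2·135 + 5.4 + 91/2.8
= 270 + 5.40 + 32.50
= 307.9 mOsm/kg ≈ 307.9 mOsm/kg
Osmolar gap = measured − calculated = 308 − 307.9 = 0.1 mOsm/kg

0.1 mOsm/kg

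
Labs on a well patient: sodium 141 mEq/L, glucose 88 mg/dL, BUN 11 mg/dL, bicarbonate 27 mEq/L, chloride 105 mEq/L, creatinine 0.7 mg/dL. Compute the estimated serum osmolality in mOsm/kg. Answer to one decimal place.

290.8 mOsm/kg

Calculated osmolality = 2·Na + glucose/18 + BUN/2.8
= 2·141 + 88/18 + 11/2.8
= 282 + 4.89 + 3.93
= 290.82 mOsm/kg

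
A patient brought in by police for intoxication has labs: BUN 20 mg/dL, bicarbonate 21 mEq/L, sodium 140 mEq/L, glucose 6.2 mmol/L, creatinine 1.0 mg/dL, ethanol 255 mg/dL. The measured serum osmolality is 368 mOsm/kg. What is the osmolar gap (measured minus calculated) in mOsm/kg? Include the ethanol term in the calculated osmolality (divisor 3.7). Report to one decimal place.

Calculated osmolality = 2·Na + glucose + BUN/2.8 + ethanol/3.7
= 2·140 + 6.2 + 20/2.8 + 255/3.7
= 280 + 6.20 + 7.14 + 68.92
= 362.26 mOsm/kg ≈ 362.3 mOsm/kg
Osmolar gap = measured − calculated = 368 − 362.3 = 5.7 mOsm/kg

5.7 mOsm/kg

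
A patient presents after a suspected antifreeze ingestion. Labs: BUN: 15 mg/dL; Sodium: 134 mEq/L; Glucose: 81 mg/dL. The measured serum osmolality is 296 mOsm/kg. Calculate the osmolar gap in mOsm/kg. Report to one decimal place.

18.1 mOsm/kg

Calculated osmolality = 2·Na + glucose/18 + BUN/2.8
= 2·134 + 81/18 + 15/2.8
= 268 + 4.50 + 5.36
= 277.86 mOsm/kg ≈ 277.9 mOsm/kg
Osmolar gap = measured − calculated = 296 − 277.9 = 18.1 mOsm/kg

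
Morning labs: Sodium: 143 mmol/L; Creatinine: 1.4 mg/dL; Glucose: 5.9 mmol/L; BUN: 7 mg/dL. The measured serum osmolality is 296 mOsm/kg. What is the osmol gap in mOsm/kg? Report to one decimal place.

Calculated osmolality = 2·Na + glucose + BUN/2.8
= 2·143 + 5.9 + 7/2.8
= 286 + 5.90 + 2.50
= 294.4 mOsm/kg ≈ 294.4 mOsm/kg
Osmolar gap = measured − calculated = 296 − 294.4 = 1.6 mOsm/kg

1.6 mOsm/kg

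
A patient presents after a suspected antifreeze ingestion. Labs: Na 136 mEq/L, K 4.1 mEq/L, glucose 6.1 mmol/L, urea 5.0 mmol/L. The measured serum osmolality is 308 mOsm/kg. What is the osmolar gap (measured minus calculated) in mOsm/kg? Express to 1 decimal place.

Calculated osmolality = 2·Na + glucose + urea
= 2·136 + 6.1 + 5
= 272 + 6.10 + 5
= 283.1 mOsm/kg ≈ 283.1 mOsm/kg
Osmolar gap = measured − calculated = 308 − 283.1 = 24.9 mOsm/kg

24.9 mOsm/kg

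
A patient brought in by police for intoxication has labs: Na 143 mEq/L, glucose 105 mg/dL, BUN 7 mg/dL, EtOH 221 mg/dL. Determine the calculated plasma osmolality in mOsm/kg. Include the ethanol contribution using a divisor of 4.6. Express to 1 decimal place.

Calculated osmolality = 2·Na + glucose/18 + BUN/2.8 + ethanol/4.6
= 2·143 + 105/18 + 7/2.8 + 221/4.6
= 286 + 5.83 + 2.50 + 48.04
= 342.37 mOsm/kg

342.4 mOsm/kg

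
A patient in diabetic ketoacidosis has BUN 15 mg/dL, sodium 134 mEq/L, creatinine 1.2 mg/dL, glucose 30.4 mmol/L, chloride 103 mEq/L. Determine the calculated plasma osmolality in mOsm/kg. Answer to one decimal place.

Calculated osmolality = 2·Na + glucose + BUN/2.8
= 2·134 + 30.4 + 15/2.8
= 268 + 30.40 + 5.36
= 303.76 mOsm/kg

303.8 mOsm/kg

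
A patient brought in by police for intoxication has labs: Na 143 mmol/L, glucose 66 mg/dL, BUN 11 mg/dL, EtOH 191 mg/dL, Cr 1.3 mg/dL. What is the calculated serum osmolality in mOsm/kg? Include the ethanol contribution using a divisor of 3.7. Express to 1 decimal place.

345.2 mOsm/kg

Calculated osmolality = 2·Na + glucose/18 + BUN/2.8 + ethanol/3.7
= 2·143 + 66/18 + 11/2.8 + 191/3.7
= 286 + 3.67 + 3.93 + 51.62
= 345.22 mOsm/kg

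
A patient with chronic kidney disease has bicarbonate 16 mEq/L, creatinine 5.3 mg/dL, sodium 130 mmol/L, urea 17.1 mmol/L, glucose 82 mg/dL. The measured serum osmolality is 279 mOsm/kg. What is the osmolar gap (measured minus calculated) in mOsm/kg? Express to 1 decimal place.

-2.7 mOsm/kg

Calculated osmolality = 2·Na + glucose/18 + urea
= 2·130 + 82/18 + 17.1
= 260 + 4.56 + 17.10
= 281.66 mOsm/kg ≈ 281.7 mOsm/kg
Osmolar gap = measured − calculated = 279 − 281.7 = -2.7 mOsm/kg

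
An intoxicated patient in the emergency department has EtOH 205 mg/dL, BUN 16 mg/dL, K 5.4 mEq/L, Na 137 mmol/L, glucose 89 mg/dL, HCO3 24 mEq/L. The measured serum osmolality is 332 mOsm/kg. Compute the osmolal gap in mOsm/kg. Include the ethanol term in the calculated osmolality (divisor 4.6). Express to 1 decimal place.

Calculated osmolality = 2·Na + glucose/18 + BUN/2.8 + ethanol/4.6
= 2·137 + 89/18 + 16/2.8 + 205/4.6
= 274 + 4.94 + 5.71 + 44.57
= 329.22 mOsm/kg ≈ 329.2 mOsm/kg
Osmolar gap = measured − calculated = 332 − 329.2 = 2.8 mOsm/kg

2.8 mOsm/kg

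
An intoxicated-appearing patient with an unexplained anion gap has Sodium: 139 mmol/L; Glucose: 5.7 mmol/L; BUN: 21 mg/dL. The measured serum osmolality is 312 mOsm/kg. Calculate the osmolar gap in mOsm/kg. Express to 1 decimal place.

20.8 mOsm/kg

Calculated osmolality = 2·Na + glucose + BUN/2.8
= 2·139 + 5.7 + 21/2.8
= 278 + 5.70 + 7.50
= 291.2 mOsm/kg ≈ 291.2 mOsm/kg
Osmolar gap = measured − calculated = 312 − 291.2 = 20.8 mOsm/kg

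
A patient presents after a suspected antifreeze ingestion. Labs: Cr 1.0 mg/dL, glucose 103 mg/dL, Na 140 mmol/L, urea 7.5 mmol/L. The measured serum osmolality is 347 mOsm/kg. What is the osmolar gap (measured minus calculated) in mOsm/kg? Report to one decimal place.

Calculated osmolality = 2·Na + glucose/18 + urea
= 2·140 + 103/18 + 7.5
= 280 + 5.72 + 7.50
= 293.22 mOsm/kg ≈ 293.2 mOsm/kg
Osmolar gap = measured − calculated = 347 − 293.2 = 53.8 mOsm/kg

53.8 mOsm/kg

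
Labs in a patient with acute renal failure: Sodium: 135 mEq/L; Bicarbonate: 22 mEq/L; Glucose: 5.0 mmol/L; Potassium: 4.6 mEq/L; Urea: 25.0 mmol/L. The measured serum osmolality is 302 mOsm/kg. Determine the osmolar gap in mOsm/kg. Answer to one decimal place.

Calculated osmolality = 2·Na + glucose + urea
= 2·135 + 5 + 25
= 270 + 5 + 25
= 300 mOsm/kg ≈ 300.0 mOsm/kg
Osmolar gap = measured − calculated = 302 − 300.0 = 2.0 mOsm/kg

2.0 mOsm/kg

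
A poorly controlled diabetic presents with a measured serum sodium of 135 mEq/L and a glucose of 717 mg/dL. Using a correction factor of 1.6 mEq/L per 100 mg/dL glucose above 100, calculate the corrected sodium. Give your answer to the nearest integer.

145 mEq/L

Corrected Na = measured Na + 1.6 · (glucose − 100)/100
= 135 + 1.6 · (717 − 100)/100
= 135 + 9.9
= 144.9 mEq/L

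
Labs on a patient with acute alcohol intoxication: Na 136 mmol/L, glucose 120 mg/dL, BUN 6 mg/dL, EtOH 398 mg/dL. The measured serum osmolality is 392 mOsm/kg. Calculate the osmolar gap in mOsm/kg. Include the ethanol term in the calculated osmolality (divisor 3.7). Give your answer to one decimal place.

Calculated osmolality = 2·Na + glucose/18 + BUN/2.8 + ethanol/3.7
= 2·136 + 120/18 + 6/2.8 + 398/3.7
= 272 + 6.67 + 2.14 + 107.57
= 388.38 mOsm/kg ≈ 388.4 mOsm/kg
Osmolar gap = measured − calculated = 392 − 388.4 = 3.6 mOsm/kg

3.6 mOsm/kg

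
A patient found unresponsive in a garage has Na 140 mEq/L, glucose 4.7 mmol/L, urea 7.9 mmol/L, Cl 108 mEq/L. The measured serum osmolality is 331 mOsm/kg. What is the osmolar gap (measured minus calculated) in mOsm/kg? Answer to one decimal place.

38.4 mOsm/kg

Calculated osmolality = 2·Na + glucose + urea
= 2·140 + 4.7 + 7.9
= 280 + 4.70 + 7.90
= 292.6 mOsm/kg ≈ 292.6 mOsm/kg
Osmolar gap = measured − calculated = 331 − 292.6 = 38.4 mOsm/kg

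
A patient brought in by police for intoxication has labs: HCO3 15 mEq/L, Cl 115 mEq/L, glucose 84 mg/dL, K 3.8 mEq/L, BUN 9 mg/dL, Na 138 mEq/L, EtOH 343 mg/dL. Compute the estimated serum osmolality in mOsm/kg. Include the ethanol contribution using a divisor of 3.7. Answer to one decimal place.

376.6 mOsm/kg

Calculated osmolality = 2·Na + glucose/18 + BUN/2.8 + ethanol/3.7
= 2·138 + 84/18 + 9/2.8 + 343/3.7
= 276 + 4.67 + 3.21 + 92.70
= 376.58 mOsm/kg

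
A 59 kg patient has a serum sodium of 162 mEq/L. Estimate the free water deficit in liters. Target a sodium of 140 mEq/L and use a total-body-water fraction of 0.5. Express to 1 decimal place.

TBW = 0.5 · 59 = 29.5 L
Free water deficit = TBW · (Na/140 − 1)
= 29.5 · (162/140 − 1)
= 29.5 · 0.1571
= 4.63 L

4.6 L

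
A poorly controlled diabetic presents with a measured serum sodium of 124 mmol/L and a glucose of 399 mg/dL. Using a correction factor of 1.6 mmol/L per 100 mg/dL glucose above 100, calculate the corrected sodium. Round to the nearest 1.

129 mmol/L

Corrected Na = measured Na + 1.6 · (glucose − 100)/100
= 124 + 1.6 · (399 − 100)/100
= 124 + 4.8
= 128.8 mmol/L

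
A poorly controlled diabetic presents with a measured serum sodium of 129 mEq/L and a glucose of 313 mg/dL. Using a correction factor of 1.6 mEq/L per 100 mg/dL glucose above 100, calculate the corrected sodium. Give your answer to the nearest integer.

132 mEq/L

Corrected Na = measured Na + 1.6 · (glucose − 100)/100
= 129 + 1.6 · (313 − 100)/100
= 129 + 3.4
= 132.4 mEq/L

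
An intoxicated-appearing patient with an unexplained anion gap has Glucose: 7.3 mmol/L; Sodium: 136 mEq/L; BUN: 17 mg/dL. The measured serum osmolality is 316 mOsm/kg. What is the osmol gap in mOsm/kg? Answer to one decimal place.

30.6 mOsm/kg

Calculated osmolality = 2·Na + glucose + BUN/2.8
= 2·136 + 7.3 + 17/2.8
= 272 + 7.30 + 6.07
= 285.37 mOsm/kg ≈ 285.4 mOsm/kg
Osmolar gap = measured − calculated = 316 − 285.4 = 30.6 mOsm/kg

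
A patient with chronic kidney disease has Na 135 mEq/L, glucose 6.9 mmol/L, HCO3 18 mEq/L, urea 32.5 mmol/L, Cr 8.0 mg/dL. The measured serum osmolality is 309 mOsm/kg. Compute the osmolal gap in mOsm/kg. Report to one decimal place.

-0.4 mOsm/kg

Calculated osmolality = 2·Na + glucose + urea
= 2·135 + 6.9 + 32.5
= 270 + 6.90 + 32.50
= 309.4 mOsm/kg ≈ 309.4 mOsm/kg
Osmolar gap = measured − calculated = 309 − 309.4 = -0.4 mOsm/kg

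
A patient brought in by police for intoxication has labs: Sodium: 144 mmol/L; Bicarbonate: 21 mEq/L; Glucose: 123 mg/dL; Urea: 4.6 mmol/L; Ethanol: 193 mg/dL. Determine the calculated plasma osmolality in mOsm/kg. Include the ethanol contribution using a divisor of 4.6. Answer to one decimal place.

341.4 mOsm/kg

Calculated osmolality = 2·Na + glucose/18 + urea + ethanol/4.6
= 2·144 + 123/18 + 4.6 + 193/4.6
= 288 + 6.83 + 4.60 + 41.96
= 341.39 mOsm/kg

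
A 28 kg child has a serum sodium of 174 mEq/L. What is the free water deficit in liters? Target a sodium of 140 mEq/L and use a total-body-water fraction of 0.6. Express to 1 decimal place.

TBW = 0.6 · 28 = 16.8 L
Free water deficit = TBW · (Na/140 − 1)
= 16.8 · (174/140 − 1)
= 16.8 · 0.2429
= 4.08 L

4.1 L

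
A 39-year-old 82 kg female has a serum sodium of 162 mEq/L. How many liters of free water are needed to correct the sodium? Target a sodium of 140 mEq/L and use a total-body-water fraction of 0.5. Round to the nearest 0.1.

TBW = 0.5 · 82 = 41 L
Free water deficit = TBW · (Na/140 − 1)
= 41 · (162/140 − 1)
= 41 · 0.1571
= 6.44 L

6.4 L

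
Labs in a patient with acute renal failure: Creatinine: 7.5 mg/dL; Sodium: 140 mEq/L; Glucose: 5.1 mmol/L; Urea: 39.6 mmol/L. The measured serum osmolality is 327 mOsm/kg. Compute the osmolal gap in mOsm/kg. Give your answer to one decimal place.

Calculated osmolality = 2·Na + glucose + urea
= 2·140 + 5.1 + 39.6
= 280 + 5.10 + 39.60
= 324.7 mOsm/kg ≈ 324.7 mOsm/kg
Osmolar gap = measured − calculated = 327 − 324.7 = 2.3 mOsm/kg

2.3 mOsm/kg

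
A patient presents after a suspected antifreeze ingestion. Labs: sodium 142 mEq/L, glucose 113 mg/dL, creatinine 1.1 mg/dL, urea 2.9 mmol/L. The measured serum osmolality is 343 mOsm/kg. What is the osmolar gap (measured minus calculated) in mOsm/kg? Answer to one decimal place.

Calculated osmolality = 2·Na + glucose/18 + urea
= 2·142 + 113/18 + 2.9
= 284 + 6.28 + 2.90
= 293.18 mOsm/kg ≈ 293.2 mOsm/kg
Osmolar gap = measured − calculated = 343 − 293.2 = 49.8 mOsm/kg

49.8 mOsm/kg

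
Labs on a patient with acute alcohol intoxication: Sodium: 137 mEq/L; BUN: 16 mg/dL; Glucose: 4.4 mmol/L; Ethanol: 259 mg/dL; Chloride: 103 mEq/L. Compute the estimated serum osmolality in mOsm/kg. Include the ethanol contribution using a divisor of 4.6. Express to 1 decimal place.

Calculated osmolality = 2·Na + glucose + BUN/2.8 + ethanol/4.6
= 2·137 + 4.4 + 16/2.8 + 259/4.6
= 274 + 4.40 + 5.71 + 56.30
= 340.41 mOsm/kg

340.4 mOsm/kg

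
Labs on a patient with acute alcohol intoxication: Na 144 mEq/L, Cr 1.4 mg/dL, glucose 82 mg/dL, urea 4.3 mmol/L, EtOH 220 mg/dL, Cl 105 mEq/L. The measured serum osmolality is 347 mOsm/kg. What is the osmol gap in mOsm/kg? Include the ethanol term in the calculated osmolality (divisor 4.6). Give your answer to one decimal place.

Calculated osmolality = 2·Na + glucose/18 + urea + ethanol/4.6
= 2·144 + 82/18 + 4.3 + 220/4.6
= 288 + 4.56 + 4.30 + 47.83
= 344.69 mOsm/kg ≈ 344.7 mOsm/kg
Osmolar gap = measured − calculated = 347 − 344.7 = 2.3 mOsm/kg

2.3 mOsm/kg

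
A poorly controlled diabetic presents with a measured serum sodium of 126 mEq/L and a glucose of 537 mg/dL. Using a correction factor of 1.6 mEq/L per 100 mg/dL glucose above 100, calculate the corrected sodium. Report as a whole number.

133 mEq/L

Corrected Na = measured Na + 1.6 · (glucose − 100)/100
= 126 + 1.6 · (537 − 100)/100
= 126 + 7
= 133 mEq/L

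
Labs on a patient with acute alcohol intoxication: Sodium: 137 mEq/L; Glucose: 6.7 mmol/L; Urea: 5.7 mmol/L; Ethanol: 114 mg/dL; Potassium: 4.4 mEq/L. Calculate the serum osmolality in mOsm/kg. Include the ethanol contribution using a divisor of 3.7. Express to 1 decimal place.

317.2 mOsm/kg

Calculated osmolality = 2·Na + glucose + urea + ethanol/3.7
= 2·137 + 6.7 + 5.7 + 114/3.7
= 274 + 6.70 + 5.70 + 30.81
= 317.21 mOsm/kg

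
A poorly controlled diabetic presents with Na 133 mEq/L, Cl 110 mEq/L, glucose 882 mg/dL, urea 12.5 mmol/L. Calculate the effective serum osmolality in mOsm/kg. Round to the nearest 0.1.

Effective osmolality excludes urea (freely permeant across cell membranes):
2·Na + glucose/18
= 2·133 + 882/18
= 266 + 49
= 315 mOsm/kg

315.0 mOsm/kg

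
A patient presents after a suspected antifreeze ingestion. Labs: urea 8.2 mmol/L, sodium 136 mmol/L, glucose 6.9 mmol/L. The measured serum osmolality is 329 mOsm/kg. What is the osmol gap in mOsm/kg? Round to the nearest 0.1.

Calculated osmolality = 2·Na + glucose + urea
= 2·136 + 6.9 + 8.2
= 272 + 6.90 + 8.20
= 287.1 mOsm/kg ≈ 287.1 mOsm/kg
Osmolar gap = measured − calculated = 329 − 287.1 = 41.9 mOsm/kg

41.9 mOsm/kg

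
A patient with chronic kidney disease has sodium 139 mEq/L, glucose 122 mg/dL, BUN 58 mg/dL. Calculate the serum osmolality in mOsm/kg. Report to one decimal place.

Calculated osmolality = 2·Na + glucose/18 + BUN/2.8
= 2·139 + 122/18 + 58/2.8
= 278 + 6.78 + 20.71
= 305.49 mOsm/kg

305.5 mOsm/kg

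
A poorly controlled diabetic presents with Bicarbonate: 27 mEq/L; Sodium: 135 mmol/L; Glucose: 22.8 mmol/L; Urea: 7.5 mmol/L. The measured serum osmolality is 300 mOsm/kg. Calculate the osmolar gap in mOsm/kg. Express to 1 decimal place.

-0.3 mOsm/kg

Calculated osmolality = 2·Na + glucose + urea
= 2·135 + 22.8 + 7.5
= 270 + 22.80 + 7.50
= 300.3 mOsm/kg ≈ 300.3 mOsm/kg
Osmolar gap = measured − calculated = 300 − 300.3 = -0.3 mOsm/kg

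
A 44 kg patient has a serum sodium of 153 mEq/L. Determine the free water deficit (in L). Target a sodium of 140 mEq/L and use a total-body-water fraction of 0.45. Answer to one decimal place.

TBW = 0.45 · 44 = 19.8 L
Free water deficit = TBW · (Na/140 − 1)
= 19.8 · (153/140 − 1)
= 19.8 · 0.0929
= 1.84 L

1.8 L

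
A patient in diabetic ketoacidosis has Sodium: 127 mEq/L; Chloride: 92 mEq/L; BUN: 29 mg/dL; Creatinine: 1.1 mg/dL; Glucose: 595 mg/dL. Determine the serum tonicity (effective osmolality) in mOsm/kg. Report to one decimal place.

Effective osmolality excludes urea (freely permeant across cell membranes):
2·Na + glucose/18
= 2·127 + 595/18
= 254 + 33.06
= 287.06 mOsm/kg

287.1 mOsm/kg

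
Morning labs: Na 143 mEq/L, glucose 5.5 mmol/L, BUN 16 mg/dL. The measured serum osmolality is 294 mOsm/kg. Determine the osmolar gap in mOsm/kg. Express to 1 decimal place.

Calculated osmolality = 2·Na + glucose + BUN/2.8
= 2·143 + 5.5 + 16/2.8
= 286 + 5.50 + 5.71
= 297.21 mOsm/kg ≈ 297.2 mOsm/kg
Osmolar gap = measured − calculated = 294 − 297.2 = -3.2 mOsm/kg

-3.2 mOsm/kg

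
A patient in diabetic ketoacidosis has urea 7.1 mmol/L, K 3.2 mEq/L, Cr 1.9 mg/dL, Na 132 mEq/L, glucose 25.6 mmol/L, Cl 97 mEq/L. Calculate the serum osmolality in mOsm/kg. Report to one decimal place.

296.7 mOsm/kg

Calculated osmolality = 2·Na + glucose + urea
= 2·132 + 25.6 + 7.1
= 264 + 25.60 + 7.10
= 296.7 mOsm/kg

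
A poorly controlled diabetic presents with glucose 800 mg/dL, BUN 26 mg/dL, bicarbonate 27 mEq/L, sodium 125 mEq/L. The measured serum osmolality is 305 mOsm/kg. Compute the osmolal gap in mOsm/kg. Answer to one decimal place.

1.3 mOsm/kg

Calculated osmolality = 2·Na + glucose/18 + BUN/2.8
= 2·125 + 800/18 + 26/2.8
= 250 + 44.44 + 9.29
= 303.73 mOsm/kg ≈ 303.7 mOsm/kg
Osmolar gap = measured − calculated = 305 − 303.7 = 1.3 mOsm/kg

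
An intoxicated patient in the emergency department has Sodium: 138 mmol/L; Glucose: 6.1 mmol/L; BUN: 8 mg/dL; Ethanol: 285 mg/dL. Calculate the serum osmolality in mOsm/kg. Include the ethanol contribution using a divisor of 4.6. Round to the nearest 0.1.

Calculated osmolality = 2·Na + glucose + BUN/2.8 + ethanol/4.6
= 2·138 + 6.1 + 8/2.8 + 285/4.6
= 276 + 6.10 + 2.86 + 61.96
= 346.92 mOsm/kg

346.9 mOsm/kg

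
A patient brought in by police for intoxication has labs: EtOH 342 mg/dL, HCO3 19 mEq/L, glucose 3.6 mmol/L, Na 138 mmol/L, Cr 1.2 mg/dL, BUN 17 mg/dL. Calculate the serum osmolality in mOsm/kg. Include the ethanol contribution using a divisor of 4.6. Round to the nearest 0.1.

Calculated osmolality = 2·Na + glucose + BUN/2.8 + ethanol/4.6
= 2·138 + 3.6 + 17/2.8 + 342/4.6
= 276 + 3.60 + 6.07 + 74.35
= 360.02 mOsm/kg

360.0 mOsm/kg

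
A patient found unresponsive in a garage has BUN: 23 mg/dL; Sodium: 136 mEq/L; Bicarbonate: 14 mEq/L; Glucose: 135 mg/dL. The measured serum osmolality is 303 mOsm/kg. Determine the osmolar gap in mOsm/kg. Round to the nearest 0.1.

15.3 mOsm/kg

Calculated osmolality = 2·Na + glucose/18 + BUN/2.8
= 2·136 + 135/18 + 23/2.8
= 272 + 7.50 + 8.21
= 287.71 mOsm/kg ≈ 287.7 mOsm/kg
Osmolar gap = measured − calculated = 303 − 287.7 = 15.3 mOsm/kg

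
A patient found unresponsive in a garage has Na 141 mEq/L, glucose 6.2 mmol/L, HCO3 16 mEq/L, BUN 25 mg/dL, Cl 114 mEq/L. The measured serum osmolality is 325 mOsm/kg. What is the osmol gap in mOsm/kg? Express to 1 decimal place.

Calculated osmolality = 2·Na + glucose + BUN/2.8
= 2·141 + 6.2 + 25/2.8
= 282 + 6.20 + 8.93
= 297.13 mOsm/kg ≈ 297.1 mOsm/kg
Osmolar gap = measured − calculated = 325 − 297.1 = 27.9 mOsm/kg

27.9 mOsm/kg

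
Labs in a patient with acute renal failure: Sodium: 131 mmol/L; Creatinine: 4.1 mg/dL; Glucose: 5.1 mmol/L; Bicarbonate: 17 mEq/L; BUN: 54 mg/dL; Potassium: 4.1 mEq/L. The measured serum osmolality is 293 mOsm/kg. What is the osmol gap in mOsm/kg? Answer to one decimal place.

Calculated osmolality = 2·Na + glucose + BUN/2.8
= 2·131 + 5.1 + 54/2.8
= 262 + 5.10 + 19.29
= 286.39 mOsm/kg ≈ 286.4 mOsm/kg
Osmolar gap = measured − calculated = 293 − 286.4 = 6.6 mOsm/kg

6.6 mOsm/kg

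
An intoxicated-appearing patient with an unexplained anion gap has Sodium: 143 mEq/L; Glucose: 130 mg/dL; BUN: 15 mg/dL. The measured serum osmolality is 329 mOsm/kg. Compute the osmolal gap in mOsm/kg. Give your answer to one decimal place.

Calculated osmolality = 2·Na + glucose/18 + BUN/2.8
= 2·143 + 130/18 + 15/2.8
= 286 + 7.22 + 5.36
= 298.58 mOsm/kg ≈ 298.6 mOsm/kg
Osmolar gap = measured − calculated = 329 − 298.6 = 30.4 mOsm/kg

30.4 mOsm/kg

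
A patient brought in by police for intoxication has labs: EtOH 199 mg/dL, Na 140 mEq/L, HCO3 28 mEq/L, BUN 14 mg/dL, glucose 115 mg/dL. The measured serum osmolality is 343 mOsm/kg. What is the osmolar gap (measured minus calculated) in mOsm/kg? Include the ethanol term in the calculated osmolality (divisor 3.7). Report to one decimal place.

Calculated osmolality = 2·Na + glucose/18 + BUN/2.8 + ethanol/3.7
= 2·140 + 115/18 + 14/2.8 + 199/3.7
= 280 + 6.39 + 5 + 53.78
= 345.17 mOsm/kg ≈ 345.2 mOsm/kg
Osmolar gap = measured − calculated = 343 − 345.2 = -2.2 mOsm/kg

-2.2 mOsm/kg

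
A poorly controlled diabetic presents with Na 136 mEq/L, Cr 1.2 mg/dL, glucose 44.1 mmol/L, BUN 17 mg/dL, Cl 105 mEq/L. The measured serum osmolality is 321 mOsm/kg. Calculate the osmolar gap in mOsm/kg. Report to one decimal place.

Calculated osmolality = 2·Na + glucose + BUN/2.8
= 2·136 + 44.1 + 17/2.8
= 272 + 44.10 + 6.07
= 322.17 mOsm/kg ≈ 322.2 mOsm/kg
Osmolar gap = measured − calculated = 321 − 322.2 = -1.2 mOsm/kg

-1.2 mOsm/kg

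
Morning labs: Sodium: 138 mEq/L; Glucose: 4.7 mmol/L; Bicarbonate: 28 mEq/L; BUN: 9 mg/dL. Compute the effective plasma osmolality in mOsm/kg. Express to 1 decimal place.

Effective osmolality excludes urea (freely permeant across cell membranes):
2·Na + glucose
= 2·138 + 4.7
= 276 + 4.7
= 280.7 mOsm/kg

280.7 mOsm/kg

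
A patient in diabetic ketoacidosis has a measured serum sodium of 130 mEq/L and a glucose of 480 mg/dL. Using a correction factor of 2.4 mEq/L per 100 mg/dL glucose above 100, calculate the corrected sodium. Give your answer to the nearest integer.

139 mEq/L

Corrected Na = measured Na + 2.4 · (glucose − 100)/100
= 130 + 2.4 · (480 − 100)/100
= 130 + 9.1
= 139.1 mEq/L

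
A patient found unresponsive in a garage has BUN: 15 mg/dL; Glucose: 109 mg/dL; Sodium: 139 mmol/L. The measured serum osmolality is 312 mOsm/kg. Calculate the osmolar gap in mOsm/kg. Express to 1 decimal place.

22.6 mOsm/kg

Calculated osmolality = 2·Na + glucose/18 + BUN/2.8
= 2·139 + 109/18 + 15/2.8
= 278 + 6.06 + 5.36
= 289.42 mOsm/kg ≈ 289.4 mOsm/kg
Osmolar gap = measured − calculated = 312 − 289.4 = 22.6 mOsm/kg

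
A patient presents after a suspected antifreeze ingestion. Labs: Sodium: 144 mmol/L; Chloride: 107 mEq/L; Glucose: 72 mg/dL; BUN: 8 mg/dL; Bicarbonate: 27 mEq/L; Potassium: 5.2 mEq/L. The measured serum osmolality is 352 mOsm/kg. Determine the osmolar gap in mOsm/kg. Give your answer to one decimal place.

57.1 mOsm/kg

Calculated osmolality = 2·Na + glucose/18 + BUN/2.8
= 2·144 + 72/18 + 8/2.8
= 288 + 4 + 2.86
= 294.86 mOsm/kg ≈ 294.9 mOsm/kg
Osmolar gap = measured − calculated = 352 − 294.9 = 57.1 mOsm/kg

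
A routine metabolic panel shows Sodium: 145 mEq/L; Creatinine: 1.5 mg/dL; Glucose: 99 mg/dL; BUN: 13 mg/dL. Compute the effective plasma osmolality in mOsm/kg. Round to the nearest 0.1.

Effective osmolality excludes urea (freely permeant across cell membranes):
2·Na + glucose/18
= 2·145 + 99/18
= 290 + 5.5
= 295.5 mOsm/kg

295.5 mOsm/kg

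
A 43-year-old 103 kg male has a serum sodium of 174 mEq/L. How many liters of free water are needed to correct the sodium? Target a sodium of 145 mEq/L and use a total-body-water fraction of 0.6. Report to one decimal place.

12.4 L

TBW = 0.6 · 103 = 61.8 L
Free water deficit = TBW · (Na/145 − 1)
= 61.8 · (174/145 − 1)
= 61.8 · 0.2
= 12.36 L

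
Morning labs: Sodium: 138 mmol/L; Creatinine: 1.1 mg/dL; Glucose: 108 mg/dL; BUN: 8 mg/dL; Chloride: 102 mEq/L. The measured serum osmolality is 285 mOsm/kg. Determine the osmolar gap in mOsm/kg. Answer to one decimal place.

Calculated osmolality = 2·Na + glucose/18 + BUN/2.8
= 2·138 + 108/18 + 8/2.8
= 276 + 6 + 2.86
= 284.86 mOsm/kg ≈ 284.9 mOsm/kg
Osmolar gap = measured − calculated = 285 − 284.9 = 0.1 mOsm/kg

0.1 mOsm/kg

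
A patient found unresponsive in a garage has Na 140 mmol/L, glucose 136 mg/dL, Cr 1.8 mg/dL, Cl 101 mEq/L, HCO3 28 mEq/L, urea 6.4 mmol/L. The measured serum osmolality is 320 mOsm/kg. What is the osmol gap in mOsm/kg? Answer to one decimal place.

26.0 mOsm/kg

Calculated osmolality = 2·Na + glucose/18 + urea
= 2·140 + 136/18 + 6.4
= 280 + 7.56 + 6.40
= 293.96 mOsm/kg ≈ 294.0 mOsm/kg
Osmolar gap = measured − calculated = 320 − 294.0 = 26.0 mOsm/kg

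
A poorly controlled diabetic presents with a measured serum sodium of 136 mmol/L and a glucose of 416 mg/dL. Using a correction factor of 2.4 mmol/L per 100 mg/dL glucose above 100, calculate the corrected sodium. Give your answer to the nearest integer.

144 mmol/L

Corrected Na = measured Na + 2.4 · (glucose − 100)/100
= 136 + 2.4 · (416 − 100)/100
= 136 + 7.6
= 143.6 mmol/L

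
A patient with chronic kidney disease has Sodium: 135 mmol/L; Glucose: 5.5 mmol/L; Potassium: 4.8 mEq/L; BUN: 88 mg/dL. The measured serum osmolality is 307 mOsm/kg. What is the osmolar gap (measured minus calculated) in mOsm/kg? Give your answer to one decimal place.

0.1 mOsm/kg

Calculated osmolality = 2·Na + glucose + BUN/2.8
= 2·135 + 5.5 + 88/2.8
= 270 + 5.50 + 31.43
= 306.93 mOsm/kg ≈ 306.9 mOsm/kg
Osmolar gap = measured − calculated = 307 − 306.9 = 0.1 mOsm/kg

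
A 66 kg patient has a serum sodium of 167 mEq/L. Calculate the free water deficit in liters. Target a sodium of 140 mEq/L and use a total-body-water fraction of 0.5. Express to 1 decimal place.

TBW = 0.5 · 66 = 33 L
Free water deficit = TBW · (Na/140 − 1)
= 33 · (167/140 − 1)
= 33 · 0.1929
= 6.37 L

6.4 L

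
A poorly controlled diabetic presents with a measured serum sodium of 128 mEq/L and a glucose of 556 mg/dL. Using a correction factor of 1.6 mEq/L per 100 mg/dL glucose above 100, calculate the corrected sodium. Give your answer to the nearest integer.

135 mEq/L

Corrected Na = measured Na + 1.6 · (glucose − 100)/100
= 128 + 1.6 · (556 − 100)/100
= 128 + 7.3
= 135.3 mEq/L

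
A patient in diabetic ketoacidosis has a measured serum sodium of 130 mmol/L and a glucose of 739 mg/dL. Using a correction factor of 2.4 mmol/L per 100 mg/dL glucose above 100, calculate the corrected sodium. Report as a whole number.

145 mmol/L

Corrected Na = measured Na + 2.4 · (glucose − 100)/100
= 130 + 2.4 · (739 − 100)/100
= 130 + 15.3
= 145.3 mmol/L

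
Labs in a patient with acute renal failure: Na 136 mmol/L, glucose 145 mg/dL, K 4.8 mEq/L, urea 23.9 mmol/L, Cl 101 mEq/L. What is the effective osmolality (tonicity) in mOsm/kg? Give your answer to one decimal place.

Effective osmolality excludes urea (freely permeant across cell membranes):
2·Na + glucose/18
= 2·136 + 145/18
= 272 + 8.06
= 280.06 mOsm/kg

280.1 mOsm/kg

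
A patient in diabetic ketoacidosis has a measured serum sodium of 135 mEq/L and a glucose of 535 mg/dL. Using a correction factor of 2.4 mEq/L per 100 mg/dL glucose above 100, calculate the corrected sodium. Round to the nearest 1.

145 mEq/L

Corrected Na = measured Na + 2.4 · (glucose − 100)/100
= 135 + 2.4 · (535 − 100)/100
= 135 + 10.4
= 145.4 mEq/L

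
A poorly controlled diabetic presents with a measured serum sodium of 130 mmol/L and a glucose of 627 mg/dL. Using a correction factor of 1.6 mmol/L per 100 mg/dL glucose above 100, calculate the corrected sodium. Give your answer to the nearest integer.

Corrected Na = measured Na + 1.6 · (glucose − 100)/100
= 130 + 1.6 · (627 − 100)/100
= 130 + 8.4
= 138.4 mmol/L

138 mmol/L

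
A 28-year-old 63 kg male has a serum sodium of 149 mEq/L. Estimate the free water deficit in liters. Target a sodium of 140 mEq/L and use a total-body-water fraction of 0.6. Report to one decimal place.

2.4 L

TBW = 0.6 · 63 = 37.8 L
Free water deficit = TBW · (Na/140 − 1)
= 37.8 · (149/140 − 1)
= 37.8 · 0.0643
= 2.43 L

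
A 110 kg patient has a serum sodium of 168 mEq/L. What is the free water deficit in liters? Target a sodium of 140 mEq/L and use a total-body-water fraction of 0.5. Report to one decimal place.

TBW = 0.5 · 110 = 55 L
Free water deficit = TBW · (Na/140 − 1)
= 55 · (168/140 − 1)
= 55 · 0.2
= 11 L

11.0 L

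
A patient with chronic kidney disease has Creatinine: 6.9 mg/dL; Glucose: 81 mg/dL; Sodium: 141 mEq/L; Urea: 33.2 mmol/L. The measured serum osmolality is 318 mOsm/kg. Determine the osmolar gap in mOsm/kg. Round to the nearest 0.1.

-1.7 mOsm/kg

Calculated osmolality = 2·Na + glucose/18 + urea
= 2·141 + 81/18 + 33.2
= 282 + 4.50 + 33.20
= 319.7 mOsm/kg ≈ 319.7 mOsm/kg
Osmolar gap = measured − calculated = 318 − 319.7 = -1.7 mOsm/kg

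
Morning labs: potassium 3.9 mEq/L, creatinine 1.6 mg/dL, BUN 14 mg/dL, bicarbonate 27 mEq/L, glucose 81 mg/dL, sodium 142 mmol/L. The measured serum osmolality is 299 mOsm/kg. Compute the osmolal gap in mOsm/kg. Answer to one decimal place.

5.5 mOsm/kg

Calculated osmolality = 2·Na + glucose/18 + BUN/2.8
= 2·142 + 81/18 + 14/2.8
= 284 + 4.50 + 5
= 293.5 mOsm/kg ≈ 293.5 mOsm/kg
Osmolar gap = measured − calculated = 299 − 293.5 = 5.5 mOsm/kg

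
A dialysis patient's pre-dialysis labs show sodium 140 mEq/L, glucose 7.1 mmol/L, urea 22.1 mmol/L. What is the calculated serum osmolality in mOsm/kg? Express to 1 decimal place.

Calculated osmolality = 2·Na + glucose + urea
= 2·140 + 7.1 + 22.1
= 280 + 7.10 + 22.10
= 309.2 mOsm/kg

309.2 mOsm/kg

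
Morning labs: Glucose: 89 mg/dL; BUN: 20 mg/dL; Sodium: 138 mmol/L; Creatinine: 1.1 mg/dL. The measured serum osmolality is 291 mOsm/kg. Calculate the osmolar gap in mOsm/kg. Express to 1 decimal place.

2.9 mOsm/kg

Calculated osmolality = 2·Na + glucose/18 + BUN/2.8
= 2·138 + 89/18 + 20/2.8
= 276 + 4.94 + 7.14
= 288.08 mOsm/kg ≈ 288.1 mOsm/kg
Osmolar gap = measured − calculated = 291 − 288.1 = 2.9 mOsm/kg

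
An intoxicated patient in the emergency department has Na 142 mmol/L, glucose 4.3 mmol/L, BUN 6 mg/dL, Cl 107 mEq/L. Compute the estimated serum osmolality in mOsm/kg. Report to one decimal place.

290.4 mOsm/kg

Calculated osmolality = 2·Na + glucose + BUN/2.8
= 2·142 + 4.3 + 6/2.8
= 284 + 4.30 + 2.14
= 290.44 mOsm/kg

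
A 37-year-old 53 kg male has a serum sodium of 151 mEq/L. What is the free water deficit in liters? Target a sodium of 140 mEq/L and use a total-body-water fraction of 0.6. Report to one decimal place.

2.5 L

TBW = 0.6 · 53 = 31.8 L
Free water deficit = TBW · (Na/140 − 1)
= 31.8 · (151/140 − 1)
= 31.8 · 0.0786
= 2.5 L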